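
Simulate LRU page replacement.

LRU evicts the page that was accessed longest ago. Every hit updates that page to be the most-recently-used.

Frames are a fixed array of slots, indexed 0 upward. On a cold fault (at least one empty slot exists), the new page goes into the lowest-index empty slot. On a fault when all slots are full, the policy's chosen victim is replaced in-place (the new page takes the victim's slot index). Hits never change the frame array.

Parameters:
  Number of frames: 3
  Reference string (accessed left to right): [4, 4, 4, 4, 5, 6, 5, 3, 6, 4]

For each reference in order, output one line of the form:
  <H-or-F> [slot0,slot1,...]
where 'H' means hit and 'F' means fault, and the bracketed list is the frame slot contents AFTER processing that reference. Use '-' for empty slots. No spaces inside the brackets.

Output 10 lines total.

F [4,-,-]
H [4,-,-]
H [4,-,-]
H [4,-,-]
F [4,5,-]
F [4,5,6]
H [4,5,6]
F [3,5,6]
H [3,5,6]
F [3,4,6]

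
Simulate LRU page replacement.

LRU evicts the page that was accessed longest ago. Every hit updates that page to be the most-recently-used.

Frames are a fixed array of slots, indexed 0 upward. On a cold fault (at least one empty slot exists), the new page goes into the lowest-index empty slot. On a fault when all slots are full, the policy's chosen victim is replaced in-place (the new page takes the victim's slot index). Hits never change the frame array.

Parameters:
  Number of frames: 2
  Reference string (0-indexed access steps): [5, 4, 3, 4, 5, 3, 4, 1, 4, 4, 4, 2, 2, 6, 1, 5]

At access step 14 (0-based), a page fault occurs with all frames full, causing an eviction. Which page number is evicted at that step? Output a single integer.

Answer: 2

Derivation:
Step 0: ref 5 -> FAULT, frames=[5,-]
Step 1: ref 4 -> FAULT, frames=[5,4]
Step 2: ref 3 -> FAULT, evict 5, frames=[3,4]
Step 3: ref 4 -> HIT, frames=[3,4]
Step 4: ref 5 -> FAULT, evict 3, frames=[5,4]
Step 5: ref 3 -> FAULT, evict 4, frames=[5,3]
Step 6: ref 4 -> FAULT, evict 5, frames=[4,3]
Step 7: ref 1 -> FAULT, evict 3, frames=[4,1]
Step 8: ref 4 -> HIT, frames=[4,1]
Step 9: ref 4 -> HIT, frames=[4,1]
Step 10: ref 4 -> HIT, frames=[4,1]
Step 11: ref 2 -> FAULT, evict 1, frames=[4,2]
Step 12: ref 2 -> HIT, frames=[4,2]
Step 13: ref 6 -> FAULT, evict 4, frames=[6,2]
Step 14: ref 1 -> FAULT, evict 2, frames=[6,1]
At step 14: evicted page 2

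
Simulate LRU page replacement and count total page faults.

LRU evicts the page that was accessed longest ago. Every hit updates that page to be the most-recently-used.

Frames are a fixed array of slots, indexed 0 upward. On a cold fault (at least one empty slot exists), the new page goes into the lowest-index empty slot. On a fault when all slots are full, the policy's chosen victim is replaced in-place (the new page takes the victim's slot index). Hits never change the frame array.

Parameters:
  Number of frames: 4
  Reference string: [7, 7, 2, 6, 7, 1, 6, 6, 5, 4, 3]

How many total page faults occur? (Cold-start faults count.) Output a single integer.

Step 0: ref 7 → FAULT, frames=[7,-,-,-]
Step 1: ref 7 → HIT, frames=[7,-,-,-]
Step 2: ref 2 → FAULT, frames=[7,2,-,-]
Step 3: ref 6 → FAULT, frames=[7,2,6,-]
Step 4: ref 7 → HIT, frames=[7,2,6,-]
Step 5: ref 1 → FAULT, frames=[7,2,6,1]
Step 6: ref 6 → HIT, frames=[7,2,6,1]
Step 7: ref 6 → HIT, frames=[7,2,6,1]
Step 8: ref 5 → FAULT (evict 2), frames=[7,5,6,1]
Step 9: ref 4 → FAULT (evict 7), frames=[4,5,6,1]
Step 10: ref 3 → FAULT (evict 1), frames=[4,5,6,3]
Total faults: 7

Answer: 7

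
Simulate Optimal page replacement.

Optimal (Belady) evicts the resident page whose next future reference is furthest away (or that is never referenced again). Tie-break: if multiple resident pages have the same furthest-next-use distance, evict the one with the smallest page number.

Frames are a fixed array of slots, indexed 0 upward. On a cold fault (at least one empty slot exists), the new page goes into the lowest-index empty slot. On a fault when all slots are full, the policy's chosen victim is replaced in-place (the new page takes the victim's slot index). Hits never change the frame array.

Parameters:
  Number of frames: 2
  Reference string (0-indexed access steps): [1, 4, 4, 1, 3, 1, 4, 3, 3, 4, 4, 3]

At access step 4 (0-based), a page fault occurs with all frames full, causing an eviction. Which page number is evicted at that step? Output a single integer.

Answer: 4

Derivation:
Step 0: ref 1 -> FAULT, frames=[1,-]
Step 1: ref 4 -> FAULT, frames=[1,4]
Step 2: ref 4 -> HIT, frames=[1,4]
Step 3: ref 1 -> HIT, frames=[1,4]
Step 4: ref 3 -> FAULT, evict 4, frames=[1,3]
At step 4: evicted page 4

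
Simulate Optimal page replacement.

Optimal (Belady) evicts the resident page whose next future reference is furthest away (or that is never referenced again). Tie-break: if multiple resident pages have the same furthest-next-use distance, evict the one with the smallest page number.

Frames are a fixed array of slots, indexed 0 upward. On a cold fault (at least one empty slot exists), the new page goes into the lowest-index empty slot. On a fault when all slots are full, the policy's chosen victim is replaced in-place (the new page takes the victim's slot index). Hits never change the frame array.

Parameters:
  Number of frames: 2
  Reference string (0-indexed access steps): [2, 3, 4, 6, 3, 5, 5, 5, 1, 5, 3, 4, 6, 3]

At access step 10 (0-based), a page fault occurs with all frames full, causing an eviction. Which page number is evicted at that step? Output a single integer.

Step 0: ref 2 -> FAULT, frames=[2,-]
Step 1: ref 3 -> FAULT, frames=[2,3]
Step 2: ref 4 -> FAULT, evict 2, frames=[4,3]
Step 3: ref 6 -> FAULT, evict 4, frames=[6,3]
Step 4: ref 3 -> HIT, frames=[6,3]
Step 5: ref 5 -> FAULT, evict 6, frames=[5,3]
Step 6: ref 5 -> HIT, frames=[5,3]
Step 7: ref 5 -> HIT, frames=[5,3]
Step 8: ref 1 -> FAULT, evict 3, frames=[5,1]
Step 9: ref 5 -> HIT, frames=[5,1]
Step 10: ref 3 -> FAULT, evict 1, frames=[5,3]
At step 10: evicted page 1

Answer: 1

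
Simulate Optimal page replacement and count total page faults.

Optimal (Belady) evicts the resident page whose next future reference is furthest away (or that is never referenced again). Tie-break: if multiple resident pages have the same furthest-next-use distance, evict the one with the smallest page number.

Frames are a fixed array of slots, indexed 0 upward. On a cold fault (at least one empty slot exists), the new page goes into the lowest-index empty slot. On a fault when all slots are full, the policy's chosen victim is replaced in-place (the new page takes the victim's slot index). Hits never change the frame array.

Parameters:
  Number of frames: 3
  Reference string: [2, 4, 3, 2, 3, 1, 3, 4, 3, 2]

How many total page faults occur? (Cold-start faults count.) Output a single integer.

Step 0: ref 2 → FAULT, frames=[2,-,-]
Step 1: ref 4 → FAULT, frames=[2,4,-]
Step 2: ref 3 → FAULT, frames=[2,4,3]
Step 3: ref 2 → HIT, frames=[2,4,3]
Step 4: ref 3 → HIT, frames=[2,4,3]
Step 5: ref 1 → FAULT (evict 2), frames=[1,4,3]
Step 6: ref 3 → HIT, frames=[1,4,3]
Step 7: ref 4 → HIT, frames=[1,4,3]
Step 8: ref 3 → HIT, frames=[1,4,3]
Step 9: ref 2 → FAULT (evict 1), frames=[2,4,3]
Total faults: 5

Answer: 5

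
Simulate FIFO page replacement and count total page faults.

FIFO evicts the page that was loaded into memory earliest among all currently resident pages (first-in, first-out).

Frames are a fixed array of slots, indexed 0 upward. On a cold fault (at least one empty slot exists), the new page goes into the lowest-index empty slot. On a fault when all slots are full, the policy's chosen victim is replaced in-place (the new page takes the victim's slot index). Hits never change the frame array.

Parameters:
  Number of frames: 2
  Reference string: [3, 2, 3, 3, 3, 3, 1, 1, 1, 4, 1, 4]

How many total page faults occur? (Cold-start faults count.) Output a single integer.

Answer: 4

Derivation:
Step 0: ref 3 → FAULT, frames=[3,-]
Step 1: ref 2 → FAULT, frames=[3,2]
Step 2: ref 3 → HIT, frames=[3,2]
Step 3: ref 3 → HIT, frames=[3,2]
Step 4: ref 3 → HIT, frames=[3,2]
Step 5: ref 3 → HIT, frames=[3,2]
Step 6: ref 1 → FAULT (evict 3), frames=[1,2]
Step 7: ref 1 → HIT, frames=[1,2]
Step 8: ref 1 → HIT, frames=[1,2]
Step 9: ref 4 → FAULT (evict 2), frames=[1,4]
Step 10: ref 1 → HIT, frames=[1,4]
Step 11: ref 4 → HIT, frames=[1,4]
Total faults: 4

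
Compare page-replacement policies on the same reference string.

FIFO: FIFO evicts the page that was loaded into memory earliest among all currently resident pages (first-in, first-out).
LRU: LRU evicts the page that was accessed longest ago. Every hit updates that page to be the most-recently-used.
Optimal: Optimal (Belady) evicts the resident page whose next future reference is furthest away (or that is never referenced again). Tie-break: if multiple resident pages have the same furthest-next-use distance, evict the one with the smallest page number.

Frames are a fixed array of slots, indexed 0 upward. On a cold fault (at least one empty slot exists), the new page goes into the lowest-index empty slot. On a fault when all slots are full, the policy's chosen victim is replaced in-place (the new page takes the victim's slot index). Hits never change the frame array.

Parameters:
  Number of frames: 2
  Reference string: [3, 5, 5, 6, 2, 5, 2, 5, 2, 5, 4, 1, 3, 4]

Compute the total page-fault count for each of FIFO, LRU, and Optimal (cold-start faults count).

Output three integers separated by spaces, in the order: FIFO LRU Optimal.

Answer: 9 9 7

Derivation:
--- FIFO ---
  step 0: ref 3 -> FAULT, frames=[3,-] (faults so far: 1)
  step 1: ref 5 -> FAULT, frames=[3,5] (faults so far: 2)
  step 2: ref 5 -> HIT, frames=[3,5] (faults so far: 2)
  step 3: ref 6 -> FAULT, evict 3, frames=[6,5] (faults so far: 3)
  step 4: ref 2 -> FAULT, evict 5, frames=[6,2] (faults so far: 4)
  step 5: ref 5 -> FAULT, evict 6, frames=[5,2] (faults so far: 5)
  step 6: ref 2 -> HIT, frames=[5,2] (faults so far: 5)
  step 7: ref 5 -> HIT, frames=[5,2] (faults so far: 5)
  step 8: ref 2 -> HIT, frames=[5,2] (faults so far: 5)
  step 9: ref 5 -> HIT, frames=[5,2] (faults so far: 5)
  step 10: ref 4 -> FAULT, evict 2, frames=[5,4] (faults so far: 6)
  step 11: ref 1 -> FAULT, evict 5, frames=[1,4] (faults so far: 7)
  step 12: ref 3 -> FAULT, evict 4, frames=[1,3] (faults so far: 8)
  step 13: ref 4 -> FAULT, evict 1, frames=[4,3] (faults so far: 9)
  FIFO total faults: 9
--- LRU ---
  step 0: ref 3 -> FAULT, frames=[3,-] (faults so far: 1)
  step 1: ref 5 -> FAULT, frames=[3,5] (faults so far: 2)
  step 2: ref 5 -> HIT, frames=[3,5] (faults so far: 2)
  step 3: ref 6 -> FAULT, evict 3, frames=[6,5] (faults so far: 3)
  step 4: ref 2 -> FAULT, evict 5, frames=[6,2] (faults so far: 4)
  step 5: ref 5 -> FAULT, evict 6, frames=[5,2] (faults so far: 5)
  step 6: ref 2 -> HIT, frames=[5,2] (faults so far: 5)
  step 7: ref 5 -> HIT, frames=[5,2] (faults so far: 5)
  step 8: ref 2 -> HIT, frames=[5,2] (faults so far: 5)
  step 9: ref 5 -> HIT, frames=[5,2] (faults so far: 5)
  step 10: ref 4 -> FAULT, evict 2, frames=[5,4] (faults so far: 6)
  step 11: ref 1 -> FAULT, evict 5, frames=[1,4] (faults so far: 7)
  step 12: ref 3 -> FAULT, evict 4, frames=[1,3] (faults so far: 8)
  step 13: ref 4 -> FAULT, evict 1, frames=[4,3] (faults so far: 9)
  LRU total faults: 9
--- Optimal ---
  step 0: ref 3 -> FAULT, frames=[3,-] (faults so far: 1)
  step 1: ref 5 -> FAULT, frames=[3,5] (faults so far: 2)
  step 2: ref 5 -> HIT, frames=[3,5] (faults so far: 2)
  step 3: ref 6 -> FAULT, evict 3, frames=[6,5] (faults so far: 3)
  step 4: ref 2 -> FAULT, evict 6, frames=[2,5] (faults so far: 4)
  step 5: ref 5 -> HIT, frames=[2,5] (faults so far: 4)
  step 6: ref 2 -> HIT, frames=[2,5] (faults so far: 4)
  step 7: ref 5 -> HIT, frames=[2,5] (faults so far: 4)
  step 8: ref 2 -> HIT, frames=[2,5] (faults so far: 4)
  step 9: ref 5 -> HIT, frames=[2,5] (faults so far: 4)
  step 10: ref 4 -> FAULT, evict 2, frames=[4,5] (faults so far: 5)
  step 11: ref 1 -> FAULT, evict 5, frames=[4,1] (faults so far: 6)
  step 12: ref 3 -> FAULT, evict 1, frames=[4,3] (faults so far: 7)
  step 13: ref 4 -> HIT, frames=[4,3] (faults so far: 7)
  Optimal total faults: 7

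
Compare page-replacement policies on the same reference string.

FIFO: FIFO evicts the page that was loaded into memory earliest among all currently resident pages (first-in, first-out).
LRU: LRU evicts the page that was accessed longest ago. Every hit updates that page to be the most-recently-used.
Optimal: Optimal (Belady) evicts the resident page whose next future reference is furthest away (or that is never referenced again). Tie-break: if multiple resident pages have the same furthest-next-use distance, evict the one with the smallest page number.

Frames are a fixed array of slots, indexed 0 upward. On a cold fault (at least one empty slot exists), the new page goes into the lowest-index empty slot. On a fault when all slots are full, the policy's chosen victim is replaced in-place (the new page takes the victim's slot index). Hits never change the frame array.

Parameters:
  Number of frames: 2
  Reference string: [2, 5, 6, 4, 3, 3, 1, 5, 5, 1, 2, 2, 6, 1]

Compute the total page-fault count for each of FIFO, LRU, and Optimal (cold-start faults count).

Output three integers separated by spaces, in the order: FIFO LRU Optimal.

Answer: 10 10 8

Derivation:
--- FIFO ---
  step 0: ref 2 -> FAULT, frames=[2,-] (faults so far: 1)
  step 1: ref 5 -> FAULT, frames=[2,5] (faults so far: 2)
  step 2: ref 6 -> FAULT, evict 2, frames=[6,5] (faults so far: 3)
  step 3: ref 4 -> FAULT, evict 5, frames=[6,4] (faults so far: 4)
  step 4: ref 3 -> FAULT, evict 6, frames=[3,4] (faults so far: 5)
  step 5: ref 3 -> HIT, frames=[3,4] (faults so far: 5)
  step 6: ref 1 -> FAULT, evict 4, frames=[3,1] (faults so far: 6)
  step 7: ref 5 -> FAULT, evict 3, frames=[5,1] (faults so far: 7)
  step 8: ref 5 -> HIT, frames=[5,1] (faults so far: 7)
  step 9: ref 1 -> HIT, frames=[5,1] (faults so far: 7)
  step 10: ref 2 -> FAULT, evict 1, frames=[5,2] (faults so far: 8)
  step 11: ref 2 -> HIT, frames=[5,2] (faults so far: 8)
  step 12: ref 6 -> FAULT, evict 5, frames=[6,2] (faults so far: 9)
  step 13: ref 1 -> FAULT, evict 2, frames=[6,1] (faults so far: 10)
  FIFO total faults: 10
--- LRU ---
  step 0: ref 2 -> FAULT, frames=[2,-] (faults so far: 1)
  step 1: ref 5 -> FAULT, frames=[2,5] (faults so far: 2)
  step 2: ref 6 -> FAULT, evict 2, frames=[6,5] (faults so far: 3)
  step 3: ref 4 -> FAULT, evict 5, frames=[6,4] (faults so far: 4)
  step 4: ref 3 -> FAULT, evict 6, frames=[3,4] (faults so far: 5)
  step 5: ref 3 -> HIT, frames=[3,4] (faults so far: 5)
  step 6: ref 1 -> FAULT, evict 4, frames=[3,1] (faults so far: 6)
  step 7: ref 5 -> FAULT, evict 3, frames=[5,1] (faults so far: 7)
  step 8: ref 5 -> HIT, frames=[5,1] (faults so far: 7)
  step 9: ref 1 -> HIT, frames=[5,1] (faults so far: 7)
  step 10: ref 2 -> FAULT, evict 5, frames=[2,1] (faults so far: 8)
  step 11: ref 2 -> HIT, frames=[2,1] (faults so far: 8)
  step 12: ref 6 -> FAULT, evict 1, frames=[2,6] (faults so far: 9)
  step 13: ref 1 -> FAULT, evict 2, frames=[1,6] (faults so far: 10)
  LRU total faults: 10
--- Optimal ---
  step 0: ref 2 -> FAULT, frames=[2,-] (faults so far: 1)
  step 1: ref 5 -> FAULT, frames=[2,5] (faults so far: 2)
  step 2: ref 6 -> FAULT, evict 2, frames=[6,5] (faults so far: 3)
  step 3: ref 4 -> FAULT, evict 6, frames=[4,5] (faults so far: 4)
  step 4: ref 3 -> FAULT, evict 4, frames=[3,5] (faults so far: 5)
  step 5: ref 3 -> HIT, frames=[3,5] (faults so far: 5)
  step 6: ref 1 -> FAULT, evict 3, frames=[1,5] (faults so far: 6)
  step 7: ref 5 -> HIT, frames=[1,5] (faults so far: 6)
  step 8: ref 5 -> HIT, frames=[1,5] (faults so far: 6)
  step 9: ref 1 -> HIT, frames=[1,5] (faults so far: 6)
  step 10: ref 2 -> FAULT, evict 5, frames=[1,2] (faults so far: 7)
  step 11: ref 2 -> HIT, frames=[1,2] (faults so far: 7)
  step 12: ref 6 -> FAULT, evict 2, frames=[1,6] (faults so far: 8)
  step 13: ref 1 -> HIT, frames=[1,6] (faults so far: 8)
  Optimal total faults: 8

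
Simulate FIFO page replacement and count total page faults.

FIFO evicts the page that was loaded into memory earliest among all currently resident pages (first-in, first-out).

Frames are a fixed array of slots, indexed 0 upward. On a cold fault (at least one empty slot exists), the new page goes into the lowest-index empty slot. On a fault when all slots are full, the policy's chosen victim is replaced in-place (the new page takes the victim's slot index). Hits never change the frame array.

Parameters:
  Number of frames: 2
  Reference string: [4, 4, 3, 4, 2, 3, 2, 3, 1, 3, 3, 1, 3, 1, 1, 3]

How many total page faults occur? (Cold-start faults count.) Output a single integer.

Step 0: ref 4 → FAULT, frames=[4,-]
Step 1: ref 4 → HIT, frames=[4,-]
Step 2: ref 3 → FAULT, frames=[4,3]
Step 3: ref 4 → HIT, frames=[4,3]
Step 4: ref 2 → FAULT (evict 4), frames=[2,3]
Step 5: ref 3 → HIT, frames=[2,3]
Step 6: ref 2 → HIT, frames=[2,3]
Step 7: ref 3 → HIT, frames=[2,3]
Step 8: ref 1 → FAULT (evict 3), frames=[2,1]
Step 9: ref 3 → FAULT (evict 2), frames=[3,1]
Step 10: ref 3 → HIT, frames=[3,1]
Step 11: ref 1 → HIT, frames=[3,1]
Step 12: ref 3 → HIT, frames=[3,1]
Step 13: ref 1 → HIT, frames=[3,1]
Step 14: ref 1 → HIT, frames=[3,1]
Step 15: ref 3 → HIT, frames=[3,1]
Total faults: 5

Answer: 5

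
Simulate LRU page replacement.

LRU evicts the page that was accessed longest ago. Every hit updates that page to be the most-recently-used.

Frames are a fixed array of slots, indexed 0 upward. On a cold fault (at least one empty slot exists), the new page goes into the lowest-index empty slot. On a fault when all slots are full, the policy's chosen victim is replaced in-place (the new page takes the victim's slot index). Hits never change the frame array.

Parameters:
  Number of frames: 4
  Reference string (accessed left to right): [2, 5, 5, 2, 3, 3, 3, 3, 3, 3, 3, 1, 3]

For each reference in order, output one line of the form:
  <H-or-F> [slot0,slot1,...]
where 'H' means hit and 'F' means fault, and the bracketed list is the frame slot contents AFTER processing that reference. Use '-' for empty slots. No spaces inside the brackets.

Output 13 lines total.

F [2,-,-,-]
F [2,5,-,-]
H [2,5,-,-]
H [2,5,-,-]
F [2,5,3,-]
H [2,5,3,-]
H [2,5,3,-]
H [2,5,3,-]
H [2,5,3,-]
H [2,5,3,-]
H [2,5,3,-]
F [2,5,3,1]
H [2,5,3,1]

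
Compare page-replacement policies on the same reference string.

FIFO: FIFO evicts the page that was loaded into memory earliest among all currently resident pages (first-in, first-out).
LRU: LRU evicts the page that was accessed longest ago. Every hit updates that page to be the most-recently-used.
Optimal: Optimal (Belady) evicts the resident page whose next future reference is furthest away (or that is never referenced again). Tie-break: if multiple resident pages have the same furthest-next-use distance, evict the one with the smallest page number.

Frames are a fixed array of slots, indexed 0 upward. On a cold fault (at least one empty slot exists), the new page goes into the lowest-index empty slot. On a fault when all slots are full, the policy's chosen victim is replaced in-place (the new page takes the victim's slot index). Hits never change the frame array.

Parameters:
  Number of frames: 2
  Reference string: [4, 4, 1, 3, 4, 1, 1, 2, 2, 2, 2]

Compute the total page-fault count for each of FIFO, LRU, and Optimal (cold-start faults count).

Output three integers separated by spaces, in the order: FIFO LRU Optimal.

--- FIFO ---
  step 0: ref 4 -> FAULT, frames=[4,-] (faults so far: 1)
  step 1: ref 4 -> HIT, frames=[4,-] (faults so far: 1)
  step 2: ref 1 -> FAULT, frames=[4,1] (faults so far: 2)
  step 3: ref 3 -> FAULT, evict 4, frames=[3,1] (faults so far: 3)
  step 4: ref 4 -> FAULT, evict 1, frames=[3,4] (faults so far: 4)
  step 5: ref 1 -> FAULT, evict 3, frames=[1,4] (faults so far: 5)
  step 6: ref 1 -> HIT, frames=[1,4] (faults so far: 5)
  step 7: ref 2 -> FAULT, evict 4, frames=[1,2] (faults so far: 6)
  step 8: ref 2 -> HIT, frames=[1,2] (faults so far: 6)
  step 9: ref 2 -> HIT, frames=[1,2] (faults so far: 6)
  step 10: ref 2 -> HIT, frames=[1,2] (faults so far: 6)
  FIFO total faults: 6
--- LRU ---
  step 0: ref 4 -> FAULT, frames=[4,-] (faults so far: 1)
  step 1: ref 4 -> HIT, frames=[4,-] (faults so far: 1)
  step 2: ref 1 -> FAULT, frames=[4,1] (faults so far: 2)
  step 3: ref 3 -> FAULT, evict 4, frames=[3,1] (faults so far: 3)
  step 4: ref 4 -> FAULT, evict 1, frames=[3,4] (faults so far: 4)
  step 5: ref 1 -> FAULT, evict 3, frames=[1,4] (faults so far: 5)
  step 6: ref 1 -> HIT, frames=[1,4] (faults so far: 5)
  step 7: ref 2 -> FAULT, evict 4, frames=[1,2] (faults so far: 6)
  step 8: ref 2 -> HIT, frames=[1,2] (faults so far: 6)
  step 9: ref 2 -> HIT, frames=[1,2] (faults so far: 6)
  step 10: ref 2 -> HIT, frames=[1,2] (faults so far: 6)
  LRU total faults: 6
--- Optimal ---
  step 0: ref 4 -> FAULT, frames=[4,-] (faults so far: 1)
  step 1: ref 4 -> HIT, frames=[4,-] (faults so far: 1)
  step 2: ref 1 -> FAULT, frames=[4,1] (faults so far: 2)
  step 3: ref 3 -> FAULT, evict 1, frames=[4,3] (faults so far: 3)
  step 4: ref 4 -> HIT, frames=[4,3] (faults so far: 3)
  step 5: ref 1 -> FAULT, evict 3, frames=[4,1] (faults so far: 4)
  step 6: ref 1 -> HIT, frames=[4,1] (faults so far: 4)
  step 7: ref 2 -> FAULT, evict 1, frames=[4,2] (faults so far: 5)
  step 8: ref 2 -> HIT, frames=[4,2] (faults so far: 5)
  step 9: ref 2 -> HIT, frames=[4,2] (faults so far: 5)
  step 10: ref 2 -> HIT, frames=[4,2] (faults so far: 5)
  Optimal total faults: 5

Answer: 6 6 5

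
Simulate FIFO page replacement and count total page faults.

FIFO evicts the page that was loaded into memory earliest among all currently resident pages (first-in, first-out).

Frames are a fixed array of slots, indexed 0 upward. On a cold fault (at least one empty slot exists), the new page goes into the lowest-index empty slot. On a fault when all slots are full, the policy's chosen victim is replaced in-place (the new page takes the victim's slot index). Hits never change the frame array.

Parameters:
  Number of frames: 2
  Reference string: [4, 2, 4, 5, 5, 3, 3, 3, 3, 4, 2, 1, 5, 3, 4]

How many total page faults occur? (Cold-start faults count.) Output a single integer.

Answer: 10

Derivation:
Step 0: ref 4 → FAULT, frames=[4,-]
Step 1: ref 2 → FAULT, frames=[4,2]
Step 2: ref 4 → HIT, frames=[4,2]
Step 3: ref 5 → FAULT (evict 4), frames=[5,2]
Step 4: ref 5 → HIT, frames=[5,2]
Step 5: ref 3 → FAULT (evict 2), frames=[5,3]
Step 6: ref 3 → HIT, frames=[5,3]
Step 7: ref 3 → HIT, frames=[5,3]
Step 8: ref 3 → HIT, frames=[5,3]
Step 9: ref 4 → FAULT (evict 5), frames=[4,3]
Step 10: ref 2 → FAULT (evict 3), frames=[4,2]
Step 11: ref 1 → FAULT (evict 4), frames=[1,2]
Step 12: ref 5 → FAULT (evict 2), frames=[1,5]
Step 13: ref 3 → FAULT (evict 1), frames=[3,5]
Step 14: ref 4 → FAULT (evict 5), frames=[3,4]
Total faults: 10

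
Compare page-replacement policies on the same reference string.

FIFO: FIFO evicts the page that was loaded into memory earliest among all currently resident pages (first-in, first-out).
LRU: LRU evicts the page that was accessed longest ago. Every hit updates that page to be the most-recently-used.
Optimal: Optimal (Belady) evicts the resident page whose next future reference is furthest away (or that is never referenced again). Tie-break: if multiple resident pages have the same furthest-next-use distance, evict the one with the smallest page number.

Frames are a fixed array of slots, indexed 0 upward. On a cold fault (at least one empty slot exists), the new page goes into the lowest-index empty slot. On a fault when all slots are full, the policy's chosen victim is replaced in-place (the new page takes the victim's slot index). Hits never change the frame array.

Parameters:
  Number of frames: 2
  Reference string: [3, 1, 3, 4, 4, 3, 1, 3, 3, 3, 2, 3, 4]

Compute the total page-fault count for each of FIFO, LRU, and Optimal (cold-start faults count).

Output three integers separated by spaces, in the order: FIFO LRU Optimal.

--- FIFO ---
  step 0: ref 3 -> FAULT, frames=[3,-] (faults so far: 1)
  step 1: ref 1 -> FAULT, frames=[3,1] (faults so far: 2)
  step 2: ref 3 -> HIT, frames=[3,1] (faults so far: 2)
  step 3: ref 4 -> FAULT, evict 3, frames=[4,1] (faults so far: 3)
  step 4: ref 4 -> HIT, frames=[4,1] (faults so far: 3)
  step 5: ref 3 -> FAULT, evict 1, frames=[4,3] (faults so far: 4)
  step 6: ref 1 -> FAULT, evict 4, frames=[1,3] (faults so far: 5)
  step 7: ref 3 -> HIT, frames=[1,3] (faults so far: 5)
  step 8: ref 3 -> HIT, frames=[1,3] (faults so far: 5)
  step 9: ref 3 -> HIT, frames=[1,3] (faults so far: 5)
  step 10: ref 2 -> FAULT, evict 3, frames=[1,2] (faults so far: 6)
  step 11: ref 3 -> FAULT, evict 1, frames=[3,2] (faults so far: 7)
  step 12: ref 4 -> FAULT, evict 2, frames=[3,4] (faults so far: 8)
  FIFO total faults: 8
--- LRU ---
  step 0: ref 3 -> FAULT, frames=[3,-] (faults so far: 1)
  step 1: ref 1 -> FAULT, frames=[3,1] (faults so far: 2)
  step 2: ref 3 -> HIT, frames=[3,1] (faults so far: 2)
  step 3: ref 4 -> FAULT, evict 1, frames=[3,4] (faults so far: 3)
  step 4: ref 4 -> HIT, frames=[3,4] (faults so far: 3)
  step 5: ref 3 -> HIT, frames=[3,4] (faults so far: 3)
  step 6: ref 1 -> FAULT, evict 4, frames=[3,1] (faults so far: 4)
  step 7: ref 3 -> HIT, frames=[3,1] (faults so far: 4)
  step 8: ref 3 -> HIT, frames=[3,1] (faults so far: 4)
  step 9: ref 3 -> HIT, frames=[3,1] (faults so far: 4)
  step 10: ref 2 -> FAULT, evict 1, frames=[3,2] (faults so far: 5)
  step 11: ref 3 -> HIT, frames=[3,2] (faults so far: 5)
  step 12: ref 4 -> FAULT, evict 2, frames=[3,4] (faults so far: 6)
  LRU total faults: 6
--- Optimal ---
  step 0: ref 3 -> FAULT, frames=[3,-] (faults so far: 1)
  step 1: ref 1 -> FAULT, frames=[3,1] (faults so far: 2)
  step 2: ref 3 -> HIT, frames=[3,1] (faults so far: 2)
  step 3: ref 4 -> FAULT, evict 1, frames=[3,4] (faults so far: 3)
  step 4: ref 4 -> HIT, frames=[3,4] (faults so far: 3)
  step 5: ref 3 -> HIT, frames=[3,4] (faults so far: 3)
  step 6: ref 1 -> FAULT, evict 4, frames=[3,1] (faults so far: 4)
  step 7: ref 3 -> HIT, frames=[3,1] (faults so far: 4)
  step 8: ref 3 -> HIT, frames=[3,1] (faults so far: 4)
  step 9: ref 3 -> HIT, frames=[3,1] (faults so far: 4)
  step 10: ref 2 -> FAULT, evict 1, frames=[3,2] (faults so far: 5)
  step 11: ref 3 -> HIT, frames=[3,2] (faults so far: 5)
  step 12: ref 4 -> FAULT, evict 2, frames=[3,4] (faults so far: 6)
  Optimal total faults: 6

Answer: 8 6 6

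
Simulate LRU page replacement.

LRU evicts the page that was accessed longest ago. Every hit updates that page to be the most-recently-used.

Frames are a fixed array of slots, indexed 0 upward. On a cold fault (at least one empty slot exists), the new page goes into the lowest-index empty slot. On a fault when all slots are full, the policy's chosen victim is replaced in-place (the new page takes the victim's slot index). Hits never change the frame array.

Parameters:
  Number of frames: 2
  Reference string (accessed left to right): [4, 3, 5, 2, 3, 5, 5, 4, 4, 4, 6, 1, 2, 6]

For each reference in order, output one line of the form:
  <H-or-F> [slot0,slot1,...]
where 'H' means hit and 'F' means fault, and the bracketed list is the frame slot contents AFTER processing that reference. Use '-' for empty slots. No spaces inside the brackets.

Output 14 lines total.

F [4,-]
F [4,3]
F [5,3]
F [5,2]
F [3,2]
F [3,5]
H [3,5]
F [4,5]
H [4,5]
H [4,5]
F [4,6]
F [1,6]
F [1,2]
F [6,2]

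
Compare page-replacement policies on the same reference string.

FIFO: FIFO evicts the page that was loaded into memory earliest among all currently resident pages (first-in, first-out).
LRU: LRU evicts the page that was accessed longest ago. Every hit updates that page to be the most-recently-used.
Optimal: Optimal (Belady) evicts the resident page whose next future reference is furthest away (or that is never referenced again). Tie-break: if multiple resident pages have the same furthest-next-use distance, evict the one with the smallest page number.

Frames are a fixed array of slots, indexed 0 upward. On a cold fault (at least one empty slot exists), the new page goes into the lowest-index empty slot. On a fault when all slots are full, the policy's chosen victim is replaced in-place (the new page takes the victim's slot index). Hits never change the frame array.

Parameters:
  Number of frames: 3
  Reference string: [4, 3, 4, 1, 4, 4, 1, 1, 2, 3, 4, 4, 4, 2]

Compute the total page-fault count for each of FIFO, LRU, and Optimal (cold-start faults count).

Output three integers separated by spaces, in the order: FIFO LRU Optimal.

Answer: 5 6 4

Derivation:
--- FIFO ---
  step 0: ref 4 -> FAULT, frames=[4,-,-] (faults so far: 1)
  step 1: ref 3 -> FAULT, frames=[4,3,-] (faults so far: 2)
  step 2: ref 4 -> HIT, frames=[4,3,-] (faults so far: 2)
  step 3: ref 1 -> FAULT, frames=[4,3,1] (faults so far: 3)
  step 4: ref 4 -> HIT, frames=[4,3,1] (faults so far: 3)
  step 5: ref 4 -> HIT, frames=[4,3,1] (faults so far: 3)
  step 6: ref 1 -> HIT, frames=[4,3,1] (faults so far: 3)
  step 7: ref 1 -> HIT, frames=[4,3,1] (faults so far: 3)
  step 8: ref 2 -> FAULT, evict 4, frames=[2,3,1] (faults so far: 4)
  step 9: ref 3 -> HIT, frames=[2,3,1] (faults so far: 4)
  step 10: ref 4 -> FAULT, evict 3, frames=[2,4,1] (faults so far: 5)
  step 11: ref 4 -> HIT, frames=[2,4,1] (faults so far: 5)
  step 12: ref 4 -> HIT, frames=[2,4,1] (faults so far: 5)
  step 13: ref 2 -> HIT, frames=[2,4,1] (faults so far: 5)
  FIFO total faults: 5
--- LRU ---
  step 0: ref 4 -> FAULT, frames=[4,-,-] (faults so far: 1)
  step 1: ref 3 -> FAULT, frames=[4,3,-] (faults so far: 2)
  step 2: ref 4 -> HIT, frames=[4,3,-] (faults so far: 2)
  step 3: ref 1 -> FAULT, frames=[4,3,1] (faults so far: 3)
  step 4: ref 4 -> HIT, frames=[4,3,1] (faults so far: 3)
  step 5: ref 4 -> HIT, frames=[4,3,1] (faults so far: 3)
  step 6: ref 1 -> HIT, frames=[4,3,1] (faults so far: 3)
  step 7: ref 1 -> HIT, frames=[4,3,1] (faults so far: 3)
  step 8: ref 2 -> FAULT, evict 3, frames=[4,2,1] (faults so far: 4)
  step 9: ref 3 -> FAULT, evict 4, frames=[3,2,1] (faults so far: 5)
  step 10: ref 4 -> FAULT, evict 1, frames=[3,2,4] (faults so far: 6)
  step 11: ref 4 -> HIT, frames=[3,2,4] (faults so far: 6)
  step 12: ref 4 -> HIT, frames=[3,2,4] (faults so far: 6)
  step 13: ref 2 -> HIT, frames=[3,2,4] (faults so far: 6)
  LRU total faults: 6
--- Optimal ---
  step 0: ref 4 -> FAULT, frames=[4,-,-] (faults so far: 1)
  step 1: ref 3 -> FAULT, frames=[4,3,-] (faults so far: 2)
  step 2: ref 4 -> HIT, frames=[4,3,-] (faults so far: 2)
  step 3: ref 1 -> FAULT, frames=[4,3,1] (faults so far: 3)
  step 4: ref 4 -> HIT, frames=[4,3,1] (faults so far: 3)
  step 5: ref 4 -> HIT, frames=[4,3,1] (faults so far: 3)
  step 6: ref 1 -> HIT, frames=[4,3,1] (faults so far: 3)
  step 7: ref 1 -> HIT, frames=[4,3,1] (faults so far: 3)
  step 8: ref 2 -> FAULT, evict 1, frames=[4,3,2] (faults so far: 4)
  step 9: ref 3 -> HIT, frames=[4,3,2] (faults so far: 4)
  step 10: ref 4 -> HIT, frames=[4,3,2] (faults so far: 4)
  step 11: ref 4 -> HIT, frames=[4,3,2] (faults so far: 4)
  step 12: ref 4 -> HIT, frames=[4,3,2] (faults so far: 4)
  step 13: ref 2 -> HIT, frames=[4,3,2] (faults so far: 4)
  Optimal total faults: 4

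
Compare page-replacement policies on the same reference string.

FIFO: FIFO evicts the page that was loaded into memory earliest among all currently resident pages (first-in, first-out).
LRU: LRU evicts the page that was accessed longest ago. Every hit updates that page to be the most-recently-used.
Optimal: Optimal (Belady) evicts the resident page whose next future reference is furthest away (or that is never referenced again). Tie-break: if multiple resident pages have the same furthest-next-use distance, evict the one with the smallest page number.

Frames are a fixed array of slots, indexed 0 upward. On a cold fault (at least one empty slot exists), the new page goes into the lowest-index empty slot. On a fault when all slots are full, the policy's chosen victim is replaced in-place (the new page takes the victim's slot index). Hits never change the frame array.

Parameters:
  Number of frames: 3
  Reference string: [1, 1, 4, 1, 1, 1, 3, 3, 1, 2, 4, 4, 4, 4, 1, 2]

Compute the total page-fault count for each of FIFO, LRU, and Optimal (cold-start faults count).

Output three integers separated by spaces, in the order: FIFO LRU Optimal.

--- FIFO ---
  step 0: ref 1 -> FAULT, frames=[1,-,-] (faults so far: 1)
  step 1: ref 1 -> HIT, frames=[1,-,-] (faults so far: 1)
  step 2: ref 4 -> FAULT, frames=[1,4,-] (faults so far: 2)
  step 3: ref 1 -> HIT, frames=[1,4,-] (faults so far: 2)
  step 4: ref 1 -> HIT, frames=[1,4,-] (faults so far: 2)
  step 5: ref 1 -> HIT, frames=[1,4,-] (faults so far: 2)
  step 6: ref 3 -> FAULT, frames=[1,4,3] (faults so far: 3)
  step 7: ref 3 -> HIT, frames=[1,4,3] (faults so far: 3)
  step 8: ref 1 -> HIT, frames=[1,4,3] (faults so far: 3)
  step 9: ref 2 -> FAULT, evict 1, frames=[2,4,3] (faults so far: 4)
  step 10: ref 4 -> HIT, frames=[2,4,3] (faults so far: 4)
  step 11: ref 4 -> HIT, frames=[2,4,3] (faults so far: 4)
  step 12: ref 4 -> HIT, frames=[2,4,3] (faults so far: 4)
  step 13: ref 4 -> HIT, frames=[2,4,3] (faults so far: 4)
  step 14: ref 1 -> FAULT, evict 4, frames=[2,1,3] (faults so far: 5)
  step 15: ref 2 -> HIT, frames=[2,1,3] (faults so far: 5)
  FIFO total faults: 5
--- LRU ---
  step 0: ref 1 -> FAULT, frames=[1,-,-] (faults so far: 1)
  step 1: ref 1 -> HIT, frames=[1,-,-] (faults so far: 1)
  step 2: ref 4 -> FAULT, frames=[1,4,-] (faults so far: 2)
  step 3: ref 1 -> HIT, frames=[1,4,-] (faults so far: 2)
  step 4: ref 1 -> HIT, frames=[1,4,-] (faults so far: 2)
  step 5: ref 1 -> HIT, frames=[1,4,-] (faults so far: 2)
  step 6: ref 3 -> FAULT, frames=[1,4,3] (faults so far: 3)
  step 7: ref 3 -> HIT, frames=[1,4,3] (faults so far: 3)
  step 8: ref 1 -> HIT, frames=[1,4,3] (faults so far: 3)
  step 9: ref 2 -> FAULT, evict 4, frames=[1,2,3] (faults so far: 4)
  step 10: ref 4 -> FAULT, evict 3, frames=[1,2,4] (faults so far: 5)
  step 11: ref 4 -> HIT, frames=[1,2,4] (faults so far: 5)
  step 12: ref 4 -> HIT, frames=[1,2,4] (faults so far: 5)
  step 13: ref 4 -> HIT, frames=[1,2,4] (faults so far: 5)
  step 14: ref 1 -> HIT, frames=[1,2,4] (faults so far: 5)
  step 15: ref 2 -> HIT, frames=[1,2,4] (faults so far: 5)
  LRU total faults: 5
--- Optimal ---
  step 0: ref 1 -> FAULT, frames=[1,-,-] (faults so far: 1)
  step 1: ref 1 -> HIT, frames=[1,-,-] (faults so far: 1)
  step 2: ref 4 -> FAULT, frames=[1,4,-] (faults so far: 2)
  step 3: ref 1 -> HIT, frames=[1,4,-] (faults so far: 2)
  step 4: ref 1 -> HIT, frames=[1,4,-] (faults so far: 2)
  step 5: ref 1 -> HIT, frames=[1,4,-] (faults so far: 2)
  step 6: ref 3 -> FAULT, frames=[1,4,3] (faults so far: 3)
  step 7: ref 3 -> HIT, frames=[1,4,3] (faults so far: 3)
  step 8: ref 1 -> HIT, frames=[1,4,3] (faults so far: 3)
  step 9: ref 2 -> FAULT, evict 3, frames=[1,4,2] (faults so far: 4)
  step 10: ref 4 -> HIT, frames=[1,4,2] (faults so far: 4)
  step 11: ref 4 -> HIT, frames=[1,4,2] (faults so far: 4)
  step 12: ref 4 -> HIT, frames=[1,4,2] (faults so far: 4)
  step 13: ref 4 -> HIT, frames=[1,4,2] (faults so far: 4)
  step 14: ref 1 -> HIT, frames=[1,4,2] (faults so far: 4)
  step 15: ref 2 -> HIT, frames=[1,4,2] (faults so far: 4)
  Optimal total faults: 4

Answer: 5 5 4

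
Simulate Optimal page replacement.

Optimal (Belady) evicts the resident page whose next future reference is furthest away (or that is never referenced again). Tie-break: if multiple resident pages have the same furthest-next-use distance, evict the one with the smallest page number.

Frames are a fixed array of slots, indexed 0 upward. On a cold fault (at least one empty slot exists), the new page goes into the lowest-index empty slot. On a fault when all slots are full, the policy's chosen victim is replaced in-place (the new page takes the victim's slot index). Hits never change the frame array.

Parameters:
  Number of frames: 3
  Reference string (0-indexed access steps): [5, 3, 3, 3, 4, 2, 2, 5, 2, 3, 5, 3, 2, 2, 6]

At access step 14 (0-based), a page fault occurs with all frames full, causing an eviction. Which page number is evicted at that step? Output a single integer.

Answer: 2

Derivation:
Step 0: ref 5 -> FAULT, frames=[5,-,-]
Step 1: ref 3 -> FAULT, frames=[5,3,-]
Step 2: ref 3 -> HIT, frames=[5,3,-]
Step 3: ref 3 -> HIT, frames=[5,3,-]
Step 4: ref 4 -> FAULT, frames=[5,3,4]
Step 5: ref 2 -> FAULT, evict 4, frames=[5,3,2]
Step 6: ref 2 -> HIT, frames=[5,3,2]
Step 7: ref 5 -> HIT, frames=[5,3,2]
Step 8: ref 2 -> HIT, frames=[5,3,2]
Step 9: ref 3 -> HIT, frames=[5,3,2]
Step 10: ref 5 -> HIT, frames=[5,3,2]
Step 11: ref 3 -> HIT, frames=[5,3,2]
Step 12: ref 2 -> HIT, frames=[5,3,2]
Step 13: ref 2 -> HIT, frames=[5,3,2]
Step 14: ref 6 -> FAULT, evict 2, frames=[5,3,6]
At step 14: evicted page 2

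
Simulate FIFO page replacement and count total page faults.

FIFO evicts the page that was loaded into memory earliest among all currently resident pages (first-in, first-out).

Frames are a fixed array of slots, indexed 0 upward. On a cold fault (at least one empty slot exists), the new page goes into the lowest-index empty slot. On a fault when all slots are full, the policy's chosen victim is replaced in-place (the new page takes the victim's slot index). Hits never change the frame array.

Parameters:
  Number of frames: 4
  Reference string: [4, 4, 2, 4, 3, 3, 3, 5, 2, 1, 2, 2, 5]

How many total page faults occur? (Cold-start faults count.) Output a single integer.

Answer: 5

Derivation:
Step 0: ref 4 → FAULT, frames=[4,-,-,-]
Step 1: ref 4 → HIT, frames=[4,-,-,-]
Step 2: ref 2 → FAULT, frames=[4,2,-,-]
Step 3: ref 4 → HIT, frames=[4,2,-,-]
Step 4: ref 3 → FAULT, frames=[4,2,3,-]
Step 5: ref 3 → HIT, frames=[4,2,3,-]
Step 6: ref 3 → HIT, frames=[4,2,3,-]
Step 7: ref 5 → FAULT, frames=[4,2,3,5]
Step 8: ref 2 → HIT, frames=[4,2,3,5]
Step 9: ref 1 → FAULT (evict 4), frames=[1,2,3,5]
Step 10: ref 2 → HIT, frames=[1,2,3,5]
Step 11: ref 2 → HIT, frames=[1,2,3,5]
Step 12: ref 5 → HIT, frames=[1,2,3,5]
Total faults: 5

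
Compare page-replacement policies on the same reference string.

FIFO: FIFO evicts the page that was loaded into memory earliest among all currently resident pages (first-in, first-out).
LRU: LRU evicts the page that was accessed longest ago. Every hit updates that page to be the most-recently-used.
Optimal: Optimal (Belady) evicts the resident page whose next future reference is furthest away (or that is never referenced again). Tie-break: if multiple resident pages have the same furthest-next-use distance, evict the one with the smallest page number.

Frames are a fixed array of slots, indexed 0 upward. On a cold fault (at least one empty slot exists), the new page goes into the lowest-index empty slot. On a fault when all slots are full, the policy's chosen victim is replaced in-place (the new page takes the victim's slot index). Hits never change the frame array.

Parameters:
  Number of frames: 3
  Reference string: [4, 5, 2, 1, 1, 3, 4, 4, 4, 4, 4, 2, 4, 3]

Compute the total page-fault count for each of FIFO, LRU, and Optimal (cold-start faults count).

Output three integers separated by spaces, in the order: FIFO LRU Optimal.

Answer: 7 7 5

Derivation:
--- FIFO ---
  step 0: ref 4 -> FAULT, frames=[4,-,-] (faults so far: 1)
  step 1: ref 5 -> FAULT, frames=[4,5,-] (faults so far: 2)
  step 2: ref 2 -> FAULT, frames=[4,5,2] (faults so far: 3)
  step 3: ref 1 -> FAULT, evict 4, frames=[1,5,2] (faults so far: 4)
  step 4: ref 1 -> HIT, frames=[1,5,2] (faults so far: 4)
  step 5: ref 3 -> FAULT, evict 5, frames=[1,3,2] (faults so far: 5)
  step 6: ref 4 -> FAULT, evict 2, frames=[1,3,4] (faults so far: 6)
  step 7: ref 4 -> HIT, frames=[1,3,4] (faults so far: 6)
  step 8: ref 4 -> HIT, frames=[1,3,4] (faults so far: 6)
  step 9: ref 4 -> HIT, frames=[1,3,4] (faults so far: 6)
  step 10: ref 4 -> HIT, frames=[1,3,4] (faults so far: 6)
  step 11: ref 2 -> FAULT, evict 1, frames=[2,3,4] (faults so far: 7)
  step 12: ref 4 -> HIT, frames=[2,3,4] (faults so far: 7)
  step 13: ref 3 -> HIT, frames=[2,3,4] (faults so far: 7)
  FIFO total faults: 7
--- LRU ---
  step 0: ref 4 -> FAULT, frames=[4,-,-] (faults so far: 1)
  step 1: ref 5 -> FAULT, frames=[4,5,-] (faults so far: 2)
  step 2: ref 2 -> FAULT, frames=[4,5,2] (faults so far: 3)
  step 3: ref 1 -> FAULT, evict 4, frames=[1,5,2] (faults so far: 4)
  step 4: ref 1 -> HIT, frames=[1,5,2] (faults so far: 4)
  step 5: ref 3 -> FAULT, evict 5, frames=[1,3,2] (faults so far: 5)
  step 6: ref 4 -> FAULT, evict 2, frames=[1,3,4] (faults so far: 6)
  step 7: ref 4 -> HIT, frames=[1,3,4] (faults so far: 6)
  step 8: ref 4 -> HIT, frames=[1,3,4] (faults so far: 6)
  step 9: ref 4 -> HIT, frames=[1,3,4] (faults so far: 6)
  step 10: ref 4 -> HIT, frames=[1,3,4] (faults so far: 6)
  step 11: ref 2 -> FAULT, evict 1, frames=[2,3,4] (faults so far: 7)
  step 12: ref 4 -> HIT, frames=[2,3,4] (faults so far: 7)
  step 13: ref 3 -> HIT, frames=[2,3,4] (faults so far: 7)
  LRU total faults: 7
--- Optimal ---
  step 0: ref 4 -> FAULT, frames=[4,-,-] (faults so far: 1)
  step 1: ref 5 -> FAULT, frames=[4,5,-] (faults so far: 2)
  step 2: ref 2 -> FAULT, frames=[4,5,2] (faults so far: 3)
  step 3: ref 1 -> FAULT, evict 5, frames=[4,1,2] (faults so far: 4)
  step 4: ref 1 -> HIT, frames=[4,1,2] (faults so far: 4)
  step 5: ref 3 -> FAULT, evict 1, frames=[4,3,2] (faults so far: 5)
  step 6: ref 4 -> HIT, frames=[4,3,2] (faults so far: 5)
  step 7: ref 4 -> HIT, frames=[4,3,2] (faults so far: 5)
  step 8: ref 4 -> HIT, frames=[4,3,2] (faults so far: 5)
  step 9: ref 4 -> HIT, frames=[4,3,2] (faults so far: 5)
  step 10: ref 4 -> HIT, frames=[4,3,2] (faults so far: 5)
  step 11: ref 2 -> HIT, frames=[4,3,2] (faults so far: 5)
  step 12: ref 4 -> HIT, frames=[4,3,2] (faults so far: 5)
  step 13: ref 3 -> HIT, frames=[4,3,2] (faults so far: 5)
  Optimal total faults: 5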